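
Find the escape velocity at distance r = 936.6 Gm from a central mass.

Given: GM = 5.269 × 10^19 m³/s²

Convert to SI: r = 936.6 Gm = 9.366e+11 m.
Escape velocity comes from setting total energy to zero: ½v² − GM/r = 0 ⇒ v_esc = √(2GM / r).
v_esc = √(2 · 5.269e+19 / 9.366e+11) m/s ≈ 1.061e+04 m/s = 10.61 km/s.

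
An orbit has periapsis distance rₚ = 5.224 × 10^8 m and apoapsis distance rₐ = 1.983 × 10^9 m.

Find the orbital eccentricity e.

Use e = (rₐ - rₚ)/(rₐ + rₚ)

e = (rₐ − rₚ) / (rₐ + rₚ).
e = (1.983e+09 − 5.224e+08) / (1.983e+09 + 5.224e+08) = 1.4606e+09 / 2.5054e+09 ≈ 0.583.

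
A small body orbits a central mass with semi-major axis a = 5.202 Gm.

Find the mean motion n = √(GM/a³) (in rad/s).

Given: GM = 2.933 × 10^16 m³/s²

Convert to SI: a = 5.202 Gm = 5.202e+09 m.
n = √(GM / a³).
n = √(2.933e+16 / (5.202e+09)³) rad/s ≈ 4.565e-07 rad/s.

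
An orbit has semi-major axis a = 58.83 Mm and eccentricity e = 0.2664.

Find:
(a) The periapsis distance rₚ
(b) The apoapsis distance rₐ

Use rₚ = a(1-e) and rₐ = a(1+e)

Convert to SI: a = 58.83 Mm = 5.883e+07 m.
(a) rₚ = a(1 − e) = 5.883e+07 · (1 − 0.2664) = 5.883e+07 · 0.7336 ≈ 4.316e+07 m = 43.16 Mm.
(b) rₐ = a(1 + e) = 5.883e+07 · (1 + 0.2664) = 5.883e+07 · 1.2664 ≈ 7.45e+07 m = 74.5 Mm.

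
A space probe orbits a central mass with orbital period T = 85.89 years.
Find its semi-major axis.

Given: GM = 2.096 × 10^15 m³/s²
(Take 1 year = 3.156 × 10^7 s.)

Convert to SI: T = 85.89 years = 2.71069e+09 s.
Invert Kepler's third law: a = (GM · T² / (4π²))^(1/3).
Substituting T = 2.71069e+09 s and GM = 2.096e+15 m³/s²:
a = (2.096e+15 · (2.71069e+09)² / (4π²))^(1/3) m
a ≈ 7.307e+10 m = 73.07 Gm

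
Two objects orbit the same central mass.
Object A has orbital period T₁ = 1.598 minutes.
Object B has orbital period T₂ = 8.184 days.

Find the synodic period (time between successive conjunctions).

Convert to SI: T₁ = 1.598 minutes = 95.88 s; T₂ = 8.184 days = 707098 s.
T_syn = |T₁ · T₂ / (T₁ − T₂)|.
T_syn = |95.88 · 707098 / (95.88 − 707098)| s ≈ 95.89 s = 1.598 minutes.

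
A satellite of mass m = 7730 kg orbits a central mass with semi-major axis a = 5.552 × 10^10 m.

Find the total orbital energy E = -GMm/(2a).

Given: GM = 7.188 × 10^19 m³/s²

E = −GMm / (2a).
E = −7.188e+19 · 7730 / (2 · 5.552e+10) J ≈ -5.004e+12 J = -5.004 TJ.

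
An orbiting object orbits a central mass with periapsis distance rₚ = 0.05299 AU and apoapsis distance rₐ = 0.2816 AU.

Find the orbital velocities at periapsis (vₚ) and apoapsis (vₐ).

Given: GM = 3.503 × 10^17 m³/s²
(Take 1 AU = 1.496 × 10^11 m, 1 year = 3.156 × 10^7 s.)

Convert to SI: rₚ = 0.05299 AU = 7.9273e+09 m; rₐ = 0.2816 AU = 4.21274e+10 m.
Use the vis-viva equation v² = GM(2/r − 1/a) with a = (rₚ + rₐ)/2 = (7.9273e+09 + 4.21274e+10)/2 = 2.50273e+10 m.
vₚ = √(GM · (2/rₚ − 1/a)) = √(3.503e+17 · (2/7.9273e+09 − 1/2.50273e+10)) m/s ≈ 8624 m/s = 1.819 AU/year.
vₐ = √(GM · (2/rₐ − 1/a)) = √(3.503e+17 · (2/4.21274e+10 − 1/2.50273e+10)) m/s ≈ 1623 m/s = 0.3424 AU/year.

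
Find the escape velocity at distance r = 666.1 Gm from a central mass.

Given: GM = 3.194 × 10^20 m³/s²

Convert to SI: r = 666.1 Gm = 6.661e+11 m.
Escape velocity comes from setting total energy to zero: ½v² − GM/r = 0 ⇒ v_esc = √(2GM / r).
v_esc = √(2 · 3.194e+20 / 6.661e+11) m/s ≈ 3.097e+04 m/s = 30.97 km/s.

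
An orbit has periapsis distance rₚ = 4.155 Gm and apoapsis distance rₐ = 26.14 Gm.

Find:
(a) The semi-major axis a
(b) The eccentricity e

Convert to SI: rₚ = 4.155 Gm = 4.155e+09 m; rₐ = 26.14 Gm = 2.614e+10 m.
(a) a = (rₚ + rₐ) / 2 = (4.155e+09 + 2.614e+10) / 2 ≈ 1.515e+10 m = 15.15 Gm.
(b) e = (rₐ − rₚ) / (rₐ + rₚ) = (2.614e+10 − 4.155e+09) / (2.614e+10 + 4.155e+09) ≈ 0.7257.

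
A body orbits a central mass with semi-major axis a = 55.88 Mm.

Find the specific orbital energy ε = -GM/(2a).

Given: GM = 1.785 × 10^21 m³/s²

Convert to SI: a = 55.88 Mm = 5.588e+07 m.
ε = −GM / (2a).
ε = −1.785e+21 / (2 · 5.588e+07) J/kg ≈ -1.597e+13 J/kg = -1.597e+04 GJ/kg.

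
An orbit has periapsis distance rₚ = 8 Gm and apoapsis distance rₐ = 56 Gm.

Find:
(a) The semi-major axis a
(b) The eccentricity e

Convert to SI: rₚ = 8 Gm = 8e+09 m; rₐ = 56 Gm = 5.6e+10 m.
(a) a = (rₚ + rₐ) / 2 = (8e+09 + 5.6e+10) / 2 ≈ 3.2e+10 m = 32 Gm.
(b) e = (rₐ − rₚ) / (rₐ + rₚ) = (5.6e+10 − 8e+09) / (5.6e+10 + 8e+09) ≈ 0.75.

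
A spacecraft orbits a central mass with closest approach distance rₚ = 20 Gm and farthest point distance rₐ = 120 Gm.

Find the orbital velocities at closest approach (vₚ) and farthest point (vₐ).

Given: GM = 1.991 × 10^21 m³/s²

Convert to SI: rₚ = 20 Gm = 2e+10 m; rₐ = 120 Gm = 1.2e+11 m.
Use the vis-viva equation v² = GM(2/r − 1/a) with a = (rₚ + rₐ)/2 = (2e+10 + 1.2e+11)/2 = 7e+10 m.
vₚ = √(GM · (2/rₚ − 1/a)) = √(1.991e+21 · (2/2e+10 − 1/7e+10)) m/s ≈ 4.131e+05 m/s = 413.1 km/s.
vₐ = √(GM · (2/rₐ − 1/a)) = √(1.991e+21 · (2/1.2e+11 − 1/7e+10)) m/s ≈ 6.885e+04 m/s = 68.85 km/s.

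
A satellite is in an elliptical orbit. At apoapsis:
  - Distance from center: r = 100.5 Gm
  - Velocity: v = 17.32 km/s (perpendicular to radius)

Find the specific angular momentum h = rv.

Convert to SI: r = 100.5 Gm = 1.005e+11 m; v = 17.32 km/s = 17320 m/s.
With v perpendicular to r, h = r · v.
h = 1.005e+11 · 17320 m²/s ≈ 1.741e+15 m²/s.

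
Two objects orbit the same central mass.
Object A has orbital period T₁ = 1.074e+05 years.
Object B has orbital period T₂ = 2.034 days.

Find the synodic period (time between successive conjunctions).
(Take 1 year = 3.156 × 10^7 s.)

Convert to SI: T₁ = 1.074e+05 years = 3.38954e+12 s; T₂ = 2.034 days = 175738 s.
T_syn = |T₁ · T₂ / (T₁ − T₂)|.
T_syn = |3.38954e+12 · 175738 / (3.38954e+12 − 175738)| s ≈ 1.757e+05 s = 2.034 days.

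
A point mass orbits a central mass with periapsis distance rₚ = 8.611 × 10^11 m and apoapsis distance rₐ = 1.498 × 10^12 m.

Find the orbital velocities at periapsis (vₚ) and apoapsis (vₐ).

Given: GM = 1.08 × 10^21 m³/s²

Use the vis-viva equation v² = GM(2/r − 1/a) with a = (rₚ + rₐ)/2 = (8.611e+11 + 1.498e+12)/2 = 1.17955e+12 m.
vₚ = √(GM · (2/rₚ − 1/a)) = √(1.08e+21 · (2/8.611e+11 − 1/1.17955e+12)) m/s ≈ 3.991e+04 m/s = 39.91 km/s.
vₐ = √(GM · (2/rₐ − 1/a)) = √(1.08e+21 · (2/1.498e+12 − 1/1.17955e+12)) m/s ≈ 2.294e+04 m/s = 22.94 km/s.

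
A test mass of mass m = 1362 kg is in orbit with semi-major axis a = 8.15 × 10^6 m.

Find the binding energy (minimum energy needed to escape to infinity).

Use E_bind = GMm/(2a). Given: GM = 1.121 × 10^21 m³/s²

Total orbital energy is E = −GMm/(2a); binding energy is E_bind = −E = GMm/(2a).
E_bind = 1.121e+21 · 1362 / (2 · 8.15e+06) J ≈ 9.367e+16 J = 93.67 PJ.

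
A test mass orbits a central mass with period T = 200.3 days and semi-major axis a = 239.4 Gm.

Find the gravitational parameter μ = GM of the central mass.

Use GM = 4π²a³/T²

Convert to SI: T = 200.3 days = 1.73059e+07 s; a = 239.4 Gm = 2.394e+11 m.
GM = 4π² · a³ / T².
GM = 4π² · (2.394e+11)³ / (1.73059e+07)² m³/s² ≈ 1.809e+21 m³/s² = 1.809 × 10^21 m³/s².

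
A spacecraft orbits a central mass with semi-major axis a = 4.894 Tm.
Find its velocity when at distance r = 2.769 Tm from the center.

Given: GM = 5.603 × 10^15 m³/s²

Convert to SI: a = 4.894 Tm = 4.894e+12 m; r = 2.769 Tm = 2.769e+12 m.
Vis-viva: v = √(GM · (2/r − 1/a)).
2/r − 1/a = 2/2.769e+12 − 1/4.894e+12 = 5.17951e-13 m⁻¹.
v = √(5.603e+15 · 5.17951e-13) m/s ≈ 53.87 m/s = 53.87 m/s.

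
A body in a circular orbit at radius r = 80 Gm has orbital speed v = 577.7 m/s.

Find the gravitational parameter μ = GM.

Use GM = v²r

Convert to SI: r = 80 Gm = 8e+10 m.
For a circular orbit v² = GM/r, so GM = v² · r.
GM = (577.7)² · 8e+10 m³/s² ≈ 2.67e+16 m³/s² = 2.67 × 10^16 m³/s².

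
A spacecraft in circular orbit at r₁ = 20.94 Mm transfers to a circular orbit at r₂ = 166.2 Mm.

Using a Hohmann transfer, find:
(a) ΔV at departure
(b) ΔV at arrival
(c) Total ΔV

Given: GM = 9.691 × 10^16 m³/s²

Convert to SI: r₁ = 20.94 Mm = 2.094e+07 m; r₂ = 166.2 Mm = 1.662e+08 m.
Transfer semi-major axis: a_t = (r₁ + r₂)/2 = (2.094e+07 + 1.662e+08)/2 = 9.357e+07 m.
Circular speeds: v₁ = √(GM/r₁) = 68029.3 m/s, v₂ = √(GM/r₂) = 24147.3 m/s.
Transfer speeds (vis-viva v² = GM(2/r − 1/a_t)): v₁ᵗ = 90665.7 m/s, v₂ᵗ = 11423.2 m/s.
(a) ΔV₁ = |v₁ᵗ − v₁| ≈ 2.264e+04 m/s = 22.64 km/s.
(b) ΔV₂ = |v₂ − v₂ᵗ| ≈ 1.272e+04 m/s = 12.72 km/s.
(c) ΔV_total = ΔV₁ + ΔV₂ ≈ 3.536e+04 m/s = 35.36 km/s.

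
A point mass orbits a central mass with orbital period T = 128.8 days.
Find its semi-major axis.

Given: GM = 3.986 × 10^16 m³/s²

Convert to SI: T = 128.8 days = 1.11283e+07 s.
Invert Kepler's third law: a = (GM · T² / (4π²))^(1/3).
Substituting T = 1.11283e+07 s and GM = 3.986e+16 m³/s²:
a = (3.986e+16 · (1.11283e+07)² / (4π²))^(1/3) m
a ≈ 5e+09 m = 5 Gm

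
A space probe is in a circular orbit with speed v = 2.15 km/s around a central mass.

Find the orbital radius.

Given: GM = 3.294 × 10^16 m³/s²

Convert to SI: v = 2.15 km/s = 2150 m/s.
For a circular orbit, v² = GM / r, so r = GM / v².
r = 3.294e+16 / (2150)² m ≈ 7.126e+09 m = 7.126 × 10^9 m.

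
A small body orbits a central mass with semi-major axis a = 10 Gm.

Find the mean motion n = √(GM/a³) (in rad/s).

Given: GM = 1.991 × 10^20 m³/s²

Convert to SI: a = 10 Gm = 1e+10 m.
n = √(GM / a³).
n = √(1.991e+20 / (1e+10)³) rad/s ≈ 1.411e-05 rad/s.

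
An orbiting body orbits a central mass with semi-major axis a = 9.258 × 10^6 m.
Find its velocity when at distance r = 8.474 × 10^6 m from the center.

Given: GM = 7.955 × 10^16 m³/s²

Vis-viva: v = √(GM · (2/r − 1/a)).
2/r − 1/a = 2/8.474e+06 − 1/9.258e+06 = 1.28001e-07 m⁻¹.
v = √(7.955e+16 · 1.28001e-07) m/s ≈ 1.009e+05 m/s = 100.9 km/s.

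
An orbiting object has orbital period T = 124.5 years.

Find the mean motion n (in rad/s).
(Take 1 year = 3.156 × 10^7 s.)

Convert to SI: T = 124.5 years = 3.92922e+09 s.
n = 2π / T.
n = 2π / 3.92922e+09 s ≈ 1.599e-09 rad/s.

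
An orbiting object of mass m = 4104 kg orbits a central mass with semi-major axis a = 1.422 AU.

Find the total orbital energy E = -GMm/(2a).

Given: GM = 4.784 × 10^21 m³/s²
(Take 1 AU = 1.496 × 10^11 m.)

Convert to SI: a = 1.422 AU = 2.12731e+11 m.
E = −GMm / (2a).
E = −4.784e+21 · 4104 / (2 · 2.12731e+11) J ≈ -4.615e+13 J = -46.15 TJ.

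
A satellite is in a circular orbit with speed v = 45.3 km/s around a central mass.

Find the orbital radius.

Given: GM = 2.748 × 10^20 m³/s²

Convert to SI: v = 45.3 km/s = 45300 m/s.
For a circular orbit, v² = GM / r, so r = GM / v².
r = 2.748e+20 / (45300)² m ≈ 1.339e+11 m = 133.9 Gm.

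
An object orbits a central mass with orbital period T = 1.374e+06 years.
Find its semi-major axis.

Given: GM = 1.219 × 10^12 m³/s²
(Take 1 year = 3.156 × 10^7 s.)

Convert to SI: T = 1.374e+06 years = 4.33634e+13 s.
Invert Kepler's third law: a = (GM · T² / (4π²))^(1/3).
Substituting T = 4.33634e+13 s and GM = 1.219e+12 m³/s²:
a = (1.219e+12 · (4.33634e+13)² / (4π²))^(1/3) m
a ≈ 3.872e+12 m = 3.872 Tm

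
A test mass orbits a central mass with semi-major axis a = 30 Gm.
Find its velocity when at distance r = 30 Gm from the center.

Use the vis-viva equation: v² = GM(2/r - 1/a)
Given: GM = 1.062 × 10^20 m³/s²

Convert to SI: a = 30 Gm = 3e+10 m; r = 30 Gm = 3e+10 m.
Vis-viva: v = √(GM · (2/r − 1/a)).
2/r − 1/a = 2/3e+10 − 1/3e+10 = 3.33333e-11 m⁻¹.
v = √(1.062e+20 · 3.33333e-11) m/s ≈ 5.95e+04 m/s = 59.5 km/s.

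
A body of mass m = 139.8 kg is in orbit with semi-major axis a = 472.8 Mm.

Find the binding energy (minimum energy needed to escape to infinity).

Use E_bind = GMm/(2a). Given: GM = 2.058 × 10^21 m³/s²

Convert to SI: a = 472.8 Mm = 4.728e+08 m.
Total orbital energy is E = −GMm/(2a); binding energy is E_bind = −E = GMm/(2a).
E_bind = 2.058e+21 · 139.8 / (2 · 4.728e+08) J ≈ 3.043e+14 J = 304.3 TJ.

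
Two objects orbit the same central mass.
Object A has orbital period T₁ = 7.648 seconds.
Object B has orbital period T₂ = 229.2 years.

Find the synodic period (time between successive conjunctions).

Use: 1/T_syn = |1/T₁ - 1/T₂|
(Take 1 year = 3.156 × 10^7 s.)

Convert to SI: T₂ = 229.2 years = 7.23355e+09 s.
T_syn = |T₁ · T₂ / (T₁ − T₂)|.
T_syn = |7.648 · 7.23355e+09 / (7.648 − 7.23355e+09)| s ≈ 7.648 s = 7.648 seconds.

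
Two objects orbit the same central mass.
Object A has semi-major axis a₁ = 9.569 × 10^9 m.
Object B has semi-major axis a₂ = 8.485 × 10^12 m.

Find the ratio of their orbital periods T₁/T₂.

From Kepler's third law, (T₁/T₂)² = (a₁/a₂)³, so T₁/T₂ = (a₁/a₂)^(3/2).
a₁/a₂ = 9.569e+09 / 8.485e+12 = 0.00112775.
T₁/T₂ = (0.00112775)^(3/2) ≈ 3.787e-05.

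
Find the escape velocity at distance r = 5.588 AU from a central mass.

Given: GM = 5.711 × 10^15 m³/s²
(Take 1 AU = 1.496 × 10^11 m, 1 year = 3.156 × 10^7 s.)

Convert to SI: r = 5.588 AU = 8.35965e+11 m.
Escape velocity comes from setting total energy to zero: ½v² − GM/r = 0 ⇒ v_esc = √(2GM / r).
v_esc = √(2 · 5.711e+15 / 8.35965e+11) m/s ≈ 116.9 m/s = 0.02466 AU/year.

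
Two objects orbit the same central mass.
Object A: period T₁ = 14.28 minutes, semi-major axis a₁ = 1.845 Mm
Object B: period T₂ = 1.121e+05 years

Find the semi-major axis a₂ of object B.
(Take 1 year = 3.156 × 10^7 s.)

Convert to SI: T₁ = 14.28 minutes = 856.8 s; a₁ = 1.845 Mm = 1.845e+06 m; T₂ = 1.121e+05 years = 3.53788e+12 s.
Kepler's third law: (T₁/T₂)² = (a₁/a₂)³ ⇒ a₂ = a₁ · (T₂/T₁)^(2/3).
T₂/T₁ = 3.53788e+12 / 856.8 = 4.12917e+09.
a₂ = 1.845e+06 · (4.12917e+09)^(2/3) m ≈ 4.749e+12 m = 4.749 Tm.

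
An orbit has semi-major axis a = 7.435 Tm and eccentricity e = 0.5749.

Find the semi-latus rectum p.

Convert to SI: a = 7.435 Tm = 7.435e+12 m.
p = a (1 − e²).
p = 7.435e+12 · (1 − (0.5749)²) = 7.435e+12 · 0.66949 ≈ 4.978e+12 m = 4.978 Tm.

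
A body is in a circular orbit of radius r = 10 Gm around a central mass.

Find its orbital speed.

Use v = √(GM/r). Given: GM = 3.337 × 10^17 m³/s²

Convert to SI: r = 10 Gm = 1e+10 m.
For a circular orbit, gravity supplies the centripetal force, so v = √(GM / r).
v = √(3.337e+17 / 1e+10) m/s ≈ 5777 m/s = 5.777 km/s.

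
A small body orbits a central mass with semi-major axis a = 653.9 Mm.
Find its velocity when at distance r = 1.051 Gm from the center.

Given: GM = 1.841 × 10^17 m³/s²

Convert to SI: a = 653.9 Mm = 6.539e+08 m; r = 1.051 Gm = 1.051e+09 m.
Vis-viva: v = √(GM · (2/r − 1/a)).
2/r − 1/a = 2/1.051e+09 − 1/6.539e+08 = 3.73664e-10 m⁻¹.
v = √(1.841e+17 · 3.73664e-10) m/s ≈ 8294 m/s = 8.294 km/s.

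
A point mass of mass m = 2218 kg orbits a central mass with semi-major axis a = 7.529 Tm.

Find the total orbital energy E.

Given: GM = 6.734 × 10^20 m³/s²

Convert to SI: a = 7.529 Tm = 7.529e+12 m.
E = −GMm / (2a).
E = −6.734e+20 · 2218 / (2 · 7.529e+12) J ≈ -9.919e+10 J = -99.19 GJ.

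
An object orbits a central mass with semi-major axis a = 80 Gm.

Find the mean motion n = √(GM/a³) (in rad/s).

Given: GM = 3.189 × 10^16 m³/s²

Convert to SI: a = 80 Gm = 8e+10 m.
n = √(GM / a³).
n = √(3.189e+16 / (8e+10)³) rad/s ≈ 7.892e-09 rad/s.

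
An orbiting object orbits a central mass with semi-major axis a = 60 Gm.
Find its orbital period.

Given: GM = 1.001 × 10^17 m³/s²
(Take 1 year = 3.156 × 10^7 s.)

Convert to SI: a = 60 Gm = 6e+10 m.
Kepler's third law: T = 2π √(a³ / GM).
Substituting a = 6e+10 m and GM = 1.001e+17 m³/s²:
T = 2π √((6e+10)³ / 1.001e+17) s
T ≈ 2.919e+08 s = 9.248 years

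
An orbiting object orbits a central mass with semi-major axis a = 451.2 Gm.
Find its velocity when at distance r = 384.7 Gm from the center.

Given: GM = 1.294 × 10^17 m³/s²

Convert to SI: a = 451.2 Gm = 4.512e+11 m; r = 384.7 Gm = 3.847e+11 m.
Vis-viva: v = √(GM · (2/r − 1/a)).
2/r − 1/a = 2/3.847e+11 − 1/4.512e+11 = 2.98254e-12 m⁻¹.
v = √(1.294e+17 · 2.98254e-12) m/s ≈ 621.2 m/s = 621.2 m/s.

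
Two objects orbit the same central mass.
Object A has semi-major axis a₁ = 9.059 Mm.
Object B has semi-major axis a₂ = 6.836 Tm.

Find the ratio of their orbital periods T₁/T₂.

Convert to SI: a₁ = 9.059 Mm = 9.059e+06 m; a₂ = 6.836 Tm = 6.836e+12 m.
From Kepler's third law, (T₁/T₂)² = (a₁/a₂)³, so T₁/T₂ = (a₁/a₂)^(3/2).
a₁/a₂ = 9.059e+06 / 6.836e+12 = 1.32519e-06.
T₁/T₂ = (1.32519e-06)^(3/2) ≈ 1.526e-09.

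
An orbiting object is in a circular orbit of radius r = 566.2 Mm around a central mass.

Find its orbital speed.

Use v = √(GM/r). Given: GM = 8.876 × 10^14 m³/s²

Convert to SI: r = 566.2 Mm = 5.662e+08 m.
For a circular orbit, gravity supplies the centripetal force, so v = √(GM / r).
v = √(8.876e+14 / 5.662e+08) m/s ≈ 1252 m/s = 1.252 km/s.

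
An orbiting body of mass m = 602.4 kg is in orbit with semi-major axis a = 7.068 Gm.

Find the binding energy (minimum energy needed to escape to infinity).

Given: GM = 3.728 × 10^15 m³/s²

Convert to SI: a = 7.068 Gm = 7.068e+09 m.
Total orbital energy is E = −GMm/(2a); binding energy is E_bind = −E = GMm/(2a).
E_bind = 3.728e+15 · 602.4 / (2 · 7.068e+09) J ≈ 1.589e+08 J = 158.9 MJ.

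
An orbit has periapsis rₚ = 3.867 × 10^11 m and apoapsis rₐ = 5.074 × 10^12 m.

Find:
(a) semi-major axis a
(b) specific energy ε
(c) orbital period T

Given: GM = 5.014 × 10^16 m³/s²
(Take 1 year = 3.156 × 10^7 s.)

(a) a = (rₚ + rₐ)/2 = (3.867e+11 + 5.074e+12)/2 ≈ 2.73e+12 m
(b) With a = (rₚ + rₐ)/2 = 2.73035e+12 m, ε = −GM/(2a) = −5.014e+16/(2 · 2.73035e+12) J/kg ≈ -9182 J/kg
(c) With a = (rₚ + rₐ)/2 = 2.73035e+12 m, T = 2π √(a³/GM) = 2π √((2.73035e+12)³/5.014e+16) s ≈ 1.266e+11 s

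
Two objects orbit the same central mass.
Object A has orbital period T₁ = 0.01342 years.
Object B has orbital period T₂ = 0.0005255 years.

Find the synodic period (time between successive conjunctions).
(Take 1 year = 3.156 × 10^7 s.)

Convert to SI: T₁ = 0.01342 years = 423535 s; T₂ = 0.0005255 years = 16584.8 s.
T_syn = |T₁ · T₂ / (T₁ − T₂)|.
T_syn = |423535 · 16584.8 / (423535 − 16584.8)| s ≈ 1.726e+04 s = 0.0005469 years.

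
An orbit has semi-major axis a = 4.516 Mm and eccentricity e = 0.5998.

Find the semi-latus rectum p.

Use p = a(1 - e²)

Convert to SI: a = 4.516 Mm = 4.516e+06 m.
p = a (1 − e²).
p = 4.516e+06 · (1 − (0.5998)²) = 4.516e+06 · 0.64024 ≈ 2.891e+06 m = 2.891 Mm.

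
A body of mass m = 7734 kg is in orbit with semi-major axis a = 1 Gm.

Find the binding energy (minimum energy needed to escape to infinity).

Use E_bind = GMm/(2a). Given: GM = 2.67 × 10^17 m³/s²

Convert to SI: a = 1 Gm = 1e+09 m.
Total orbital energy is E = −GMm/(2a); binding energy is E_bind = −E = GMm/(2a).
E_bind = 2.67e+17 · 7734 / (2 · 1e+09) J ≈ 1.032e+12 J = 1.032 TJ.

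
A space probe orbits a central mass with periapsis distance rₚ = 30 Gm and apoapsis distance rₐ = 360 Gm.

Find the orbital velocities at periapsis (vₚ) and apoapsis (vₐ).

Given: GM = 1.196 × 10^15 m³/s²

Convert to SI: rₚ = 30 Gm = 3e+10 m; rₐ = 360 Gm = 3.6e+11 m.
Use the vis-viva equation v² = GM(2/r − 1/a) with a = (rₚ + rₐ)/2 = (3e+10 + 3.6e+11)/2 = 1.95e+11 m.
vₚ = √(GM · (2/rₚ − 1/a)) = √(1.196e+15 · (2/3e+10 − 1/1.95e+11)) m/s ≈ 271.3 m/s = 271.3 m/s.
vₐ = √(GM · (2/rₐ − 1/a)) = √(1.196e+15 · (2/3.6e+11 − 1/1.95e+11)) m/s ≈ 22.61 m/s = 22.61 m/s.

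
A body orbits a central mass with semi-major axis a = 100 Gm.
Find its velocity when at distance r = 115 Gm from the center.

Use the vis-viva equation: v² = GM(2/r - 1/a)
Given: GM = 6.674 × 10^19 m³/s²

Convert to SI: a = 100 Gm = 1e+11 m; r = 115 Gm = 1.15e+11 m.
Vis-viva: v = √(GM · (2/r − 1/a)).
2/r − 1/a = 2/1.15e+11 − 1/1e+11 = 7.3913e-12 m⁻¹.
v = √(6.674e+19 · 7.3913e-12) m/s ≈ 2.221e+04 m/s = 22.21 km/s.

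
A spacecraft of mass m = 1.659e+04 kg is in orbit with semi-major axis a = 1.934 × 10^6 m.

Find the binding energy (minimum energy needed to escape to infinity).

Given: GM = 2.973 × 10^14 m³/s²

Total orbital energy is E = −GMm/(2a); binding energy is E_bind = −E = GMm/(2a).
E_bind = 2.973e+14 · 1.659e+04 / (2 · 1.934e+06) J ≈ 1.275e+12 J = 1.275 TJ.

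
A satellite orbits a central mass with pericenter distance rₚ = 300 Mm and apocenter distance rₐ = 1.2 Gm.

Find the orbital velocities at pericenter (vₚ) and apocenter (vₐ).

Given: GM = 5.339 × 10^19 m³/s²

Convert to SI: rₚ = 300 Mm = 3e+08 m; rₐ = 1.2 Gm = 1.2e+09 m.
Use the vis-viva equation v² = GM(2/r − 1/a) with a = (rₚ + rₐ)/2 = (3e+08 + 1.2e+09)/2 = 7.5e+08 m.
vₚ = √(GM · (2/rₚ − 1/a)) = √(5.339e+19 · (2/3e+08 − 1/7.5e+08)) m/s ≈ 5.336e+05 m/s = 533.6 km/s.
vₐ = √(GM · (2/rₐ − 1/a)) = √(5.339e+19 · (2/1.2e+09 − 1/7.5e+08)) m/s ≈ 1.334e+05 m/s = 133.4 km/s.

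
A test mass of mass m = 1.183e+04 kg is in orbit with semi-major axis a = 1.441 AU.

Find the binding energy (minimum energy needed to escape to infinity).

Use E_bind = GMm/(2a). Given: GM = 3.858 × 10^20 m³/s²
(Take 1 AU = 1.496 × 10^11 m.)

Convert to SI: a = 1.441 AU = 2.15574e+11 m.
Total orbital energy is E = −GMm/(2a); binding energy is E_bind = −E = GMm/(2a).
E_bind = 3.858e+20 · 1.183e+04 / (2 · 2.15574e+11) J ≈ 1.059e+13 J = 10.59 TJ.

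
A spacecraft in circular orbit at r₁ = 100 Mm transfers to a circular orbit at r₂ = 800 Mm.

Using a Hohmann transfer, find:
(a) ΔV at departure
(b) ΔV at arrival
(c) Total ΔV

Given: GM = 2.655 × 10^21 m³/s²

Convert to SI: r₁ = 100 Mm = 1e+08 m; r₂ = 800 Mm = 8e+08 m.
Transfer semi-major axis: a_t = (r₁ + r₂)/2 = (1e+08 + 8e+08)/2 = 4.5e+08 m.
Circular speeds: v₁ = √(GM/r₁) = 5.15267e+06 m/s, v₂ = √(GM/r₂) = 1.82174e+06 m/s.
Transfer speeds (vis-viva v² = GM(2/r − 1/a_t)): v₁ᵗ = 6.87023e+06 m/s, v₂ᵗ = 858778 m/s.
(a) ΔV₁ = |v₁ᵗ − v₁| ≈ 1.718e+06 m/s = 1718 km/s.
(b) ΔV₂ = |v₂ − v₂ᵗ| ≈ 9.63e+05 m/s = 963 km/s.
(c) ΔV_total = ΔV₁ + ΔV₂ ≈ 2.681e+06 m/s = 2681 km/s.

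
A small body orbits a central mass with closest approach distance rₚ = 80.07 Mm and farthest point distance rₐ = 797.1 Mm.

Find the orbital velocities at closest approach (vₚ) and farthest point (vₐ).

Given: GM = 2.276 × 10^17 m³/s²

Convert to SI: rₚ = 80.07 Mm = 8.007e+07 m; rₐ = 797.1 Mm = 7.971e+08 m.
Use the vis-viva equation v² = GM(2/r − 1/a) with a = (rₚ + rₐ)/2 = (8.007e+07 + 7.971e+08)/2 = 4.38585e+08 m.
vₚ = √(GM · (2/rₚ − 1/a)) = √(2.276e+17 · (2/8.007e+07 − 1/4.38585e+08)) m/s ≈ 7.188e+04 m/s = 71.88 km/s.
vₐ = √(GM · (2/rₐ − 1/a)) = √(2.276e+17 · (2/7.971e+08 − 1/4.38585e+08)) m/s ≈ 7220 m/s = 7.22 km/s.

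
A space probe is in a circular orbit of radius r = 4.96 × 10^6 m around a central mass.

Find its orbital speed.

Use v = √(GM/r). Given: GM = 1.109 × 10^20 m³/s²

For a circular orbit, gravity supplies the centripetal force, so v = √(GM / r).
v = √(1.109e+20 / 4.96e+06) m/s ≈ 4.729e+06 m/s = 4729 km/s.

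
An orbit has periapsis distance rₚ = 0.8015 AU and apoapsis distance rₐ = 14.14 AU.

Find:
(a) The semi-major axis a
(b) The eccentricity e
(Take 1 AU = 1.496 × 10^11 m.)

Convert to SI: rₚ = 0.8015 AU = 1.19904e+11 m; rₐ = 14.14 AU = 2.11534e+12 m.
(a) a = (rₚ + rₐ) / 2 = (1.19904e+11 + 2.11534e+12) / 2 ≈ 1.118e+12 m = 7.471 AU.
(b) e = (rₐ − rₚ) / (rₐ + rₚ) = (2.11534e+12 − 1.19904e+11) / (2.11534e+12 + 1.19904e+11) ≈ 0.8927.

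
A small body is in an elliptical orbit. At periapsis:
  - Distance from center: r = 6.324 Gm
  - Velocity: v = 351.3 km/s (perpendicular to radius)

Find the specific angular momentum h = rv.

Convert to SI: r = 6.324 Gm = 6.324e+09 m; v = 351.3 km/s = 351300 m/s.
With v perpendicular to r, h = r · v.
h = 6.324e+09 · 351300 m²/s ≈ 2.222e+15 m²/s.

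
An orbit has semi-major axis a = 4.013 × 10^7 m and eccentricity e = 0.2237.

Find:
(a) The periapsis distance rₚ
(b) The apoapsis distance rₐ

(a) rₚ = a(1 − e) = 4.013e+07 · (1 − 0.2237) = 4.013e+07 · 0.7763 ≈ 3.115e+07 m = 3.115 × 10^7 m.
(b) rₐ = a(1 + e) = 4.013e+07 · (1 + 0.2237) = 4.013e+07 · 1.2237 ≈ 4.911e+07 m = 4.911 × 10^7 m.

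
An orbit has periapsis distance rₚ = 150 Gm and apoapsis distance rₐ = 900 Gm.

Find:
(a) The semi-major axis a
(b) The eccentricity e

Convert to SI: rₚ = 150 Gm = 1.5e+11 m; rₐ = 900 Gm = 9e+11 m.
(a) a = (rₚ + rₐ) / 2 = (1.5e+11 + 9e+11) / 2 ≈ 5.25e+11 m = 525 Gm.
(b) e = (rₐ − rₚ) / (rₐ + rₚ) = (9e+11 − 1.5e+11) / (9e+11 + 1.5e+11) ≈ 0.7143.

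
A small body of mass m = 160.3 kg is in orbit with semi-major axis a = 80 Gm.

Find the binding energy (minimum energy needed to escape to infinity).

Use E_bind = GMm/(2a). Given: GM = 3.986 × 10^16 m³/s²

Convert to SI: a = 80 Gm = 8e+10 m.
Total orbital energy is E = −GMm/(2a); binding energy is E_bind = −E = GMm/(2a).
E_bind = 3.986e+16 · 160.3 / (2 · 8e+10) J ≈ 3.993e+07 J = 39.93 MJ.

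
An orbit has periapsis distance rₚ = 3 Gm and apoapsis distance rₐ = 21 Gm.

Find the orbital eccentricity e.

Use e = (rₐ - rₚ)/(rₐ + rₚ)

Convert to SI: rₚ = 3 Gm = 3e+09 m; rₐ = 21 Gm = 2.1e+10 m.
e = (rₐ − rₚ) / (rₐ + rₚ).
e = (2.1e+10 − 3e+09) / (2.1e+10 + 3e+09) = 1.8e+10 / 2.4e+10 ≈ 0.75.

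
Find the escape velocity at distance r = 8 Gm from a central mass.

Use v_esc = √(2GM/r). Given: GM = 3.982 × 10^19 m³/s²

Convert to SI: r = 8 Gm = 8e+09 m.
Escape velocity comes from setting total energy to zero: ½v² − GM/r = 0 ⇒ v_esc = √(2GM / r).
v_esc = √(2 · 3.982e+19 / 8e+09) m/s ≈ 9.977e+04 m/s = 99.77 km/s.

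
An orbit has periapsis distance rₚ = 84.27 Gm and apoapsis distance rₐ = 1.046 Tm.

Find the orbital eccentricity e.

Convert to SI: rₚ = 84.27 Gm = 8.427e+10 m; rₐ = 1.046 Tm = 1.046e+12 m.
e = (rₐ − rₚ) / (rₐ + rₚ).
e = (1.046e+12 − 8.427e+10) / (1.046e+12 + 8.427e+10) = 9.6173e+11 / 1.13027e+12 ≈ 0.8509.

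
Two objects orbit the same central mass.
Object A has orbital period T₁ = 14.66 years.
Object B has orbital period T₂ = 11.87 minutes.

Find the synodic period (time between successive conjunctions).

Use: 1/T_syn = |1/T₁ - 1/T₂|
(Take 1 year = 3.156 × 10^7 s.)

Convert to SI: T₁ = 14.66 years = 4.6267e+08 s; T₂ = 11.87 minutes = 712.2 s.
T_syn = |T₁ · T₂ / (T₁ − T₂)|.
T_syn = |4.6267e+08 · 712.2 / (4.6267e+08 − 712.2)| s ≈ 712.2 s = 11.87 minutes.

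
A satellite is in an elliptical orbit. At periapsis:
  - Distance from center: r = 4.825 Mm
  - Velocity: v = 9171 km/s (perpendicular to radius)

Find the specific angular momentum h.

Convert to SI: r = 4.825 Mm = 4.825e+06 m; v = 9171 km/s = 9.171e+06 m/s.
With v perpendicular to r, h = r · v.
h = 4.825e+06 · 9.171e+06 m²/s ≈ 4.425e+13 m²/s.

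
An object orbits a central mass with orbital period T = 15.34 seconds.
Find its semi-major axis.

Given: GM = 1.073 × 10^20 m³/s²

Invert Kepler's third law: a = (GM · T² / (4π²))^(1/3).
Substituting T = 15.34 s and GM = 1.073e+20 m³/s²:
a = (1.073e+20 · (15.34)² / (4π²))^(1/3) m
a ≈ 8.616e+06 m = 8.616 × 10^6 m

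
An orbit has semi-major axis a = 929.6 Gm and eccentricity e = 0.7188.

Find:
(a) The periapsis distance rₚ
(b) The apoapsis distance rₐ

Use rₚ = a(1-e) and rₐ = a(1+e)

Convert to SI: a = 929.6 Gm = 9.296e+11 m.
(a) rₚ = a(1 − e) = 9.296e+11 · (1 − 0.7188) = 9.296e+11 · 0.2812 ≈ 2.614e+11 m = 261.4 Gm.
(b) rₐ = a(1 + e) = 9.296e+11 · (1 + 0.7188) = 9.296e+11 · 1.7188 ≈ 1.598e+12 m = 1.598 Tm.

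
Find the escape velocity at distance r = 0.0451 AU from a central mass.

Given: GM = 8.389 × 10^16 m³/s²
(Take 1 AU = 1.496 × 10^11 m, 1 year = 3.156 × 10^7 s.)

Convert to SI: r = 0.0451 AU = 6.74696e+09 m.
Escape velocity comes from setting total energy to zero: ½v² − GM/r = 0 ⇒ v_esc = √(2GM / r).
v_esc = √(2 · 8.389e+16 / 6.74696e+09) m/s ≈ 4987 m/s = 1.052 AU/year.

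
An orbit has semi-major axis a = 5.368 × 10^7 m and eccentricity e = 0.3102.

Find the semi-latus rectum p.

p = a (1 − e²).
p = 5.368e+07 · (1 − (0.3102)²) = 5.368e+07 · 0.903776 ≈ 4.851e+07 m = 4.851 × 10^7 m.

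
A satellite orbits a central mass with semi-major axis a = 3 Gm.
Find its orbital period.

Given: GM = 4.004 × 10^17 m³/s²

Convert to SI: a = 3 Gm = 3e+09 m.
Kepler's third law: T = 2π √(a³ / GM).
Substituting a = 3e+09 m and GM = 4.004e+17 m³/s²:
T = 2π √((3e+09)³ / 4.004e+17) s
T ≈ 1.632e+06 s = 18.88 days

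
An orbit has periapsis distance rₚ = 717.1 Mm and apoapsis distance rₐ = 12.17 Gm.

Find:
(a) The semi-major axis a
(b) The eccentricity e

Convert to SI: rₚ = 717.1 Mm = 7.171e+08 m; rₐ = 12.17 Gm = 1.217e+10 m.
(a) a = (rₚ + rₐ) / 2 = (7.171e+08 + 1.217e+10) / 2 ≈ 6.444e+09 m = 6.444 Gm.
(b) e = (rₐ − rₚ) / (rₐ + rₚ) = (1.217e+10 − 7.171e+08) / (1.217e+10 + 7.171e+08) ≈ 0.8887.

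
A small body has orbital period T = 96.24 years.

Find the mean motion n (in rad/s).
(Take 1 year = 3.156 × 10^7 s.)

Convert to SI: T = 96.24 years = 3.03733e+09 s.
n = 2π / T.
n = 2π / 3.03733e+09 s ≈ 2.069e-09 rad/s.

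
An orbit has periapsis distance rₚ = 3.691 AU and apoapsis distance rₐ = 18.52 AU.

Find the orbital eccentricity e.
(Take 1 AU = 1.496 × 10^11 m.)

Convert to SI: rₚ = 3.691 AU = 5.52174e+11 m; rₐ = 18.52 AU = 2.77059e+12 m.
e = (rₐ − rₚ) / (rₐ + rₚ).
e = (2.77059e+12 − 5.52174e+11) / (2.77059e+12 + 5.52174e+11) = 2.21842e+12 / 3.32277e+12 ≈ 0.6676.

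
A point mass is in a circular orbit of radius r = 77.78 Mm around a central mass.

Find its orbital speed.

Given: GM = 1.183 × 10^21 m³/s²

Convert to SI: r = 77.78 Mm = 7.778e+07 m.
For a circular orbit, gravity supplies the centripetal force, so v = √(GM / r).
v = √(1.183e+21 / 7.778e+07) m/s ≈ 3.9e+06 m/s = 3900 km/s.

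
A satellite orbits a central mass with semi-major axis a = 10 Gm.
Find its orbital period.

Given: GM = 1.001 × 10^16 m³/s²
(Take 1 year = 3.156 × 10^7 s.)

Convert to SI: a = 10 Gm = 1e+10 m.
Kepler's third law: T = 2π √(a³ / GM).
Substituting a = 1e+10 m and GM = 1.001e+16 m³/s²:
T = 2π √((1e+10)³ / 1.001e+16) s
T ≈ 6.28e+07 s = 1.99 years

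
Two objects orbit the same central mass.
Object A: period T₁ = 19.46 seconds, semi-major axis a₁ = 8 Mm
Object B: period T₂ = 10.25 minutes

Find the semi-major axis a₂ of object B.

Convert to SI: a₁ = 8 Mm = 8e+06 m; T₂ = 10.25 minutes = 615 s.
Kepler's third law: (T₁/T₂)² = (a₁/a₂)³ ⇒ a₂ = a₁ · (T₂/T₁)^(2/3).
T₂/T₁ = 615 / 19.46 = 31.6033.
a₂ = 8e+06 · (31.6033)^(2/3) m ≈ 7.997e+07 m = 79.97 Mm.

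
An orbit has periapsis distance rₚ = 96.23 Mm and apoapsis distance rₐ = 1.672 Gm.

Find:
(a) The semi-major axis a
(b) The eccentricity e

Convert to SI: rₚ = 96.23 Mm = 9.623e+07 m; rₐ = 1.672 Gm = 1.672e+09 m.
(a) a = (rₚ + rₐ) / 2 = (9.623e+07 + 1.672e+09) / 2 ≈ 8.841e+08 m = 884.1 Mm.
(b) e = (rₐ − rₚ) / (rₐ + rₚ) = (1.672e+09 − 9.623e+07) / (1.672e+09 + 9.623e+07) ≈ 0.8912.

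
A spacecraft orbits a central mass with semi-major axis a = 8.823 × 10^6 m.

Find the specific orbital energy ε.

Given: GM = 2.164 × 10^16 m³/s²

ε = −GM / (2a).
ε = −2.164e+16 / (2 · 8.823e+06) J/kg ≈ -1.226e+09 J/kg = -1.226 GJ/kg.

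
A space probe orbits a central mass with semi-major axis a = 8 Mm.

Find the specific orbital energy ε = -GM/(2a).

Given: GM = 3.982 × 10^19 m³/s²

Convert to SI: a = 8 Mm = 8e+06 m.
ε = −GM / (2a).
ε = −3.982e+19 / (2 · 8e+06) J/kg ≈ -2.489e+12 J/kg = -2489 GJ/kg.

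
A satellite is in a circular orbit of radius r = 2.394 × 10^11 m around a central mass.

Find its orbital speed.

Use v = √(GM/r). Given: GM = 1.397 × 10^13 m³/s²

For a circular orbit, gravity supplies the centripetal force, so v = √(GM / r).
v = √(1.397e+13 / 2.394e+11) m/s ≈ 7.639 m/s = 7.639 m/s.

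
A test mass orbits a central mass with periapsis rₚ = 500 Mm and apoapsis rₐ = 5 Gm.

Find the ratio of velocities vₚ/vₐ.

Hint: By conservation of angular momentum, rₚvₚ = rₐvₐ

Convert to SI: rₚ = 500 Mm = 5e+08 m; rₐ = 5 Gm = 5e+09 m.
Conservation of angular momentum gives rₚvₚ = rₐvₐ, so vₚ/vₐ = rₐ/rₚ.
vₚ/vₐ = 5e+09 / 5e+08 ≈ 10.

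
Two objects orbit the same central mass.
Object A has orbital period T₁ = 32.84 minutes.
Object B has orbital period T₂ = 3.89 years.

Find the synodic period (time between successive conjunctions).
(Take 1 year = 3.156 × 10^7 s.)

Convert to SI: T₁ = 32.84 minutes = 1970.4 s; T₂ = 3.89 years = 1.22768e+08 s.
T_syn = |T₁ · T₂ / (T₁ − T₂)|.
T_syn = |1970.4 · 1.22768e+08 / (1970.4 − 1.22768e+08)| s ≈ 1970 s = 32.84 minutes.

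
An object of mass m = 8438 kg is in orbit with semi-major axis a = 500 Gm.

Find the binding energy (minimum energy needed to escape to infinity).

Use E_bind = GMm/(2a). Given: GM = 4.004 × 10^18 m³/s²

Convert to SI: a = 500 Gm = 5e+11 m.
Total orbital energy is E = −GMm/(2a); binding energy is E_bind = −E = GMm/(2a).
E_bind = 4.004e+18 · 8438 / (2 · 5e+11) J ≈ 3.379e+10 J = 33.79 GJ.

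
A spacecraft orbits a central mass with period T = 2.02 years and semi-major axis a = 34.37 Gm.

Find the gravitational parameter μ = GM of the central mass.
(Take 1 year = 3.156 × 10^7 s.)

Convert to SI: T = 2.02 years = 6.37512e+07 s; a = 34.37 Gm = 3.437e+10 m.
GM = 4π² · a³ / T².
GM = 4π² · (3.437e+10)³ / (6.37512e+07)² m³/s² ≈ 3.944e+17 m³/s² = 3.944 × 10^17 m³/s².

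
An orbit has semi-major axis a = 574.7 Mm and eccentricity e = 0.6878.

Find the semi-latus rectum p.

Convert to SI: a = 574.7 Mm = 5.747e+08 m.
p = a (1 − e²).
p = 5.747e+08 · (1 − (0.6878)²) = 5.747e+08 · 0.526931 ≈ 3.028e+08 m = 302.8 Mm.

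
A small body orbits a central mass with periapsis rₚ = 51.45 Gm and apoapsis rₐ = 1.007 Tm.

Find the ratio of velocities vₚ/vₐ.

Convert to SI: rₚ = 51.45 Gm = 5.145e+10 m; rₐ = 1.007 Tm = 1.007e+12 m.
Conservation of angular momentum gives rₚvₚ = rₐvₐ, so vₚ/vₐ = rₐ/rₚ.
vₚ/vₐ = 1.007e+12 / 5.145e+10 ≈ 19.57.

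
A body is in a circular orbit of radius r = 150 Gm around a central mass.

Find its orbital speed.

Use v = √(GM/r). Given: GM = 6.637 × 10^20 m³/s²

Convert to SI: r = 150 Gm = 1.5e+11 m.
For a circular orbit, gravity supplies the centripetal force, so v = √(GM / r).
v = √(6.637e+20 / 1.5e+11) m/s ≈ 6.652e+04 m/s = 66.52 km/s.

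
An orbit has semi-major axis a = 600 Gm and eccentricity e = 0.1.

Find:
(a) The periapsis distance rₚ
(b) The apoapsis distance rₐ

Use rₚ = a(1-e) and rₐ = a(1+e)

Convert to SI: a = 600 Gm = 6e+11 m.
(a) rₚ = a(1 − e) = 6e+11 · (1 − 0.1) = 6e+11 · 0.9 ≈ 5.4e+11 m = 540 Gm.
(b) rₐ = a(1 + e) = 6e+11 · (1 + 0.1) = 6e+11 · 1.1 ≈ 6.6e+11 m = 660 Gm.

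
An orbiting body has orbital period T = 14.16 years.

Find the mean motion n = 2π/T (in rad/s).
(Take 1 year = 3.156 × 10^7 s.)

Convert to SI: T = 14.16 years = 4.4689e+08 s.
n = 2π / T.
n = 2π / 4.4689e+08 s ≈ 1.406e-08 rad/s.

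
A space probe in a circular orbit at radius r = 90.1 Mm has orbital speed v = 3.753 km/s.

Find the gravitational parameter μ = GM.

Convert to SI: r = 90.1 Mm = 9.01e+07 m; v = 3.753 km/s = 3753 m/s.
For a circular orbit v² = GM/r, so GM = v² · r.
GM = (3753)² · 9.01e+07 m³/s² ≈ 1.269e+15 m³/s² = 1.269 × 10^15 m³/s².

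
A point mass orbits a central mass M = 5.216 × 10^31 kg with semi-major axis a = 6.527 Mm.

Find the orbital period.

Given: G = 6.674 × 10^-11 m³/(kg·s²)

Convert to SI: a = 6.527 Mm = 6.527e+06 m.
GM = G · M = 6.674e-11 · 5.216e+31 = 3.48116e+21 m³/s².
Kepler's third law: T = 2π √(a³ / GM).
Substituting a = 6.527e+06 m and GM = 3.48116e+21 m³/s²:
T = 2π √((6.527e+06)³ / 3.48116e+21) s
T ≈ 1.776 s = 1.776 seconds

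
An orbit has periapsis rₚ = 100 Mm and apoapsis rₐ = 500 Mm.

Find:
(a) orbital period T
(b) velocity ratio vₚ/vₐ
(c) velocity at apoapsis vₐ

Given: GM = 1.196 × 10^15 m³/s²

Convert to SI: rₚ = 100 Mm = 1e+08 m; rₐ = 500 Mm = 5e+08 m.
(a) With a = (rₚ + rₐ)/2 = 3e+08 m, T = 2π √(a³/GM) = 2π √((3e+08)³/1.196e+15) s ≈ 9.441e+05 s
(b) Conservation of angular momentum (rₚvₚ = rₐvₐ) gives vₚ/vₐ = rₐ/rₚ = 5e+08/1e+08 ≈ 5
(c) With a = (rₚ + rₐ)/2 = 3e+08 m, vₐ = √(GM (2/rₐ − 1/a)) = √(1.196e+15 · (2/5e+08 − 1/3e+08)) m/s ≈ 892.9 m/s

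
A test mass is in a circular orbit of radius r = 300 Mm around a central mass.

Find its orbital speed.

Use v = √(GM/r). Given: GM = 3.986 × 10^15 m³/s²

Convert to SI: r = 300 Mm = 3e+08 m.
For a circular orbit, gravity supplies the centripetal force, so v = √(GM / r).
v = √(3.986e+15 / 3e+08) m/s ≈ 3645 m/s = 3.645 km/s.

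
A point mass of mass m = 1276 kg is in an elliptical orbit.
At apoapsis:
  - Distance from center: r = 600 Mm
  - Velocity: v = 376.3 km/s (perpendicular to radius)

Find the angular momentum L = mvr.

Convert to SI: r = 600 Mm = 6e+08 m; v = 376.3 km/s = 376300 m/s.
Since v is perpendicular to r, L = m · v · r.
L = 1276 · 376300 · 6e+08 kg·m²/s ≈ 2.881e+17 kg·m²/s.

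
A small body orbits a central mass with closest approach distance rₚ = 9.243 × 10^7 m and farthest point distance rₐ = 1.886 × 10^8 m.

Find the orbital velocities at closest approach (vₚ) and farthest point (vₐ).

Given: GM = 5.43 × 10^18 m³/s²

Use the vis-viva equation v² = GM(2/r − 1/a) with a = (rₚ + rₐ)/2 = (9.243e+07 + 1.886e+08)/2 = 1.40515e+08 m.
vₚ = √(GM · (2/rₚ − 1/a)) = √(5.43e+18 · (2/9.243e+07 − 1/1.40515e+08)) m/s ≈ 2.808e+05 m/s = 280.8 km/s.
vₐ = √(GM · (2/rₐ − 1/a)) = √(5.43e+18 · (2/1.886e+08 − 1/1.40515e+08)) m/s ≈ 1.376e+05 m/s = 137.6 km/s.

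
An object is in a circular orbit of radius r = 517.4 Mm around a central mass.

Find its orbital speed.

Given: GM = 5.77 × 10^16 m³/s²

Convert to SI: r = 517.4 Mm = 5.174e+08 m.
For a circular orbit, gravity supplies the centripetal force, so v = √(GM / r).
v = √(5.77e+16 / 5.174e+08) m/s ≈ 1.056e+04 m/s = 10.56 km/s.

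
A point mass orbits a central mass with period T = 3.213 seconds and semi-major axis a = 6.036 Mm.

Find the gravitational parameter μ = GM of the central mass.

Convert to SI: a = 6.036 Mm = 6.036e+06 m.
GM = 4π² · a³ / T².
GM = 4π² · (6.036e+06)³ / (3.213)² m³/s² ≈ 8.41e+20 m³/s² = 8.41 × 10^20 m³/s².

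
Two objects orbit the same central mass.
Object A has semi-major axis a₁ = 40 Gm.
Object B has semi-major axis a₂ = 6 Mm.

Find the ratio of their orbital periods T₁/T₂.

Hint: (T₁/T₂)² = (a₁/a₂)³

Convert to SI: a₁ = 40 Gm = 4e+10 m; a₂ = 6 Mm = 6e+06 m.
From Kepler's third law, (T₁/T₂)² = (a₁/a₂)³, so T₁/T₂ = (a₁/a₂)^(3/2).
a₁/a₂ = 4e+10 / 6e+06 = 6666.67.
T₁/T₂ = (6666.67)^(3/2) ≈ 5.443e+05.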